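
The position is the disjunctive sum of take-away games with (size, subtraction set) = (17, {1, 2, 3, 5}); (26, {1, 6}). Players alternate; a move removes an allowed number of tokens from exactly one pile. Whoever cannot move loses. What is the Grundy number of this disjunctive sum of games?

0

Pile A, S = {1, 2, 3, 5}:
G(0) = 0
G(1) = mex{0} = 1
G(2) = mex{1,0} = 2
G(3) = mex{2,1,0} = 3
G(4) = mex{3,2,1} = 0
G(5) = mex{0,3,2,0} = 1
G(6) = mex{1,0,3,1} = 2
G(7) = mex{2,1,0,2} = 3
G(8) = mex{3,2,1,3} = 0
G(9) = mex{0,3,2,0} = 1
G(10) = mex{1,0,3,1} = 2
G(11) = mex{2,1,0,2} = 3
G(12) = mex{3,2,1,3} = 0
G(13) = mex{0,3,2,0} = 1
G(14) = mex{1,0,3,1} = 2
G(15) = mex{2,1,0,2} = 3
G(16) = mex{3,2,1,3} = 0
G(17) = mex{0,3,2,0} = 1
G_A(17) = 1.
Pile B, S = {1, 6}:
n :  0  1  2  3  4  5  6  7  8  9 10 11 12 13 14 15 16 17 18 19 20 21 22 23 24 25 26
G :  0  1  0  1  0  1  2  0  1  0  1  0  1  2  0  1  0  1  0  1  2  0  1  0  1  0  1
G_B(26) = 1.
Combined Grundy value = 1 ⊕ 1 = 0.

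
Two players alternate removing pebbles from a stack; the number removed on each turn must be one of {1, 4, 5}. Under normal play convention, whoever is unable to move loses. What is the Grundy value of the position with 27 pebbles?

1

G(0) = 0
G(1) = mex{0} = 1
G(2) = mex{1} = 0
G(3) = mex{0} = 1
G(4) = mex{1,0} = 2
G(5) = mex{2,1,0} = 3
G(6) = mex{3,0,1} = 2
G(7) = mex{2,1,0} = 3
G(8) = mex{3,2,1} = 0
G(9) = mex{0,3,2} = 1
G(10) = mex{1,2,3} = 0
G(11) = mex{0,3,2} = 1
G(12) = mex{1,0,3} = 2
G(13) = mex{2,1,0} = 3
G(14) = mex{3,0,1} = 2
G(15) = mex{2,1,0} = 3
G(16) = mex{3,2,1} = 0
G(17) = mex{0,3,2} = 1
G(18) = mex{1,2,3} = 0
G(19) = mex{0,3,2} = 1
G(20) = mex{1,0,3} = 2
G(21) = mex{2,1,0} = 3
G(22) = mex{3,0,1} = 2
G(23) = mex{2,1,0} = 3
G(24) = mex{3,2,1} = 0
G(25) = mex{0,3,2} = 1
G(26) = mex{1,2,3} = 0
G(27) = mex{0,3,2} = 1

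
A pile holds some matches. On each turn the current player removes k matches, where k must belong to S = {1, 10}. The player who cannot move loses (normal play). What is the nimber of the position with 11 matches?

n :  0  1  2  3  4  5  6  7  8  9 10 11
G :  0  1  0  1  0  1  0  1  0  1  2  0

0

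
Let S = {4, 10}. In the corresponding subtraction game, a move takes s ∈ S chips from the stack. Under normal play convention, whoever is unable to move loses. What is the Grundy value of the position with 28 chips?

G(0) = 0
G(1) = mex{} = 0
G(2) = mex{} = 0
G(3) = mex{} = 0
G(4) = mex{0} = 1
G(5) = mex{0} = 1
G(6) = mex{0} = 1
G(7) = mex{0} = 1
G(8) = mex{1} = 0
G(9) = mex{1} = 0
G(10) = mex{1,0} = 2
G(11) = mex{1,0} = 2
G(12) = mex{0,0} = 1
G(13) = mex{0,0} = 1
G(14) = mex{2,1} = 0
G(15) = mex{2,1} = 0
G(16) = mex{1,1} = 0
G(17) = mex{1,1} = 0
G(18) = mex{0,0} = 1
G(19) = mex{0,0} = 1
G(20) = mex{0,2} = 1
G(21) = mex{0,2} = 1
G(22) = mex{1,1} = 0
G(23) = mex{1,1} = 0
G(24) = mex{1,0} = 2
G(25) = mex{1,0} = 2
G(26) = mex{0,0} = 1
G(27) = mex{0,0} = 1
G(28) = mex{2,1} = 0

0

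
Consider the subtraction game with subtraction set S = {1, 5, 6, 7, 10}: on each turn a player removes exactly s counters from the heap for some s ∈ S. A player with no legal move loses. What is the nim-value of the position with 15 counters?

0

G(0) = 0
G(1) = mex{0} = 1
G(2) = mex{1} = 0
G(3) = mex{0} = 1
G(4) = mex{1} = 0
G(5) = mex{0,0} = 1
G(6) = mex{1,1,0} = 2
G(7) = mex{2,0,1,0} = 3
G(8) = mex{3,1,0,1} = 2
G(9) = mex{2,0,1,0} = 3
G(10) = mex{3,1,0,1,0} = 2
G(11) = mex{2,2,1,0,1} = 3
G(12) = mex{3,3,2,1,0} = 4
G(13) = mex{4,2,3,2,1} = 0
G(14) = mex{0,3,2,3,0} = 1
G(15) = mex{1,2,3,2,1} = 0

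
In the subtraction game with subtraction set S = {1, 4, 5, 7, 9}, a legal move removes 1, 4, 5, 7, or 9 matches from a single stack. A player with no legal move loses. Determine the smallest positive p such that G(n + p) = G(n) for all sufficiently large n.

G(0) = 0
G(1) = mex{0} = 1
G(2) = mex{1} = 0
G(3) = mex{0} = 1
G(4) = mex{1,0} = 2
G(5) = mex{2,1,0} = 3
G(6) = mex{3,0,1} = 2
G(7) = mex{2,1,0,0} = 3
G(8) = mex{3,2,1,1} = 0
G(9) = mex{0,3,2,0,0} = 1
G(10) = mex{1,2,3,1,1} = 0
G(11) = mex{0,3,2,2,0} = 1
G(12) = mex{1,0,3,3,1} = 2
G(13) = mex{2,1,0,2,2} = 3
G(14) = mex{3,0,1,3,3} = 2
G(15) = mex{2,1,0,0,2} = 3
G(16) = mex{3,2,1,1,3} = 0
G(17) = mex{0,3,2,0,0} = 1
G(18) = mex{1,2,3,1,1} = 0
G(n+8) = G(n) holds for n = 0,…,8 (a full window of length max(S) = 9), so the sequence is purely periodic with period 8.

8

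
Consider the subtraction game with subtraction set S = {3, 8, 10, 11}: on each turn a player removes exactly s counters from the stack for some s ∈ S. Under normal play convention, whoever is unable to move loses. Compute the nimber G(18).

4

G(0) = 0
G(1) = mex{} = 0
G(2) = mex{} = 0
G(3) = mex{0} = 1
G(4) = mex{0} = 1
G(5) = mex{0} = 1
G(6) = mex{1} = 0
G(7) = mex{1} = 0
G(8) = mex{1,0} = 2
G(9) = mex{0,0} = 1
G(10) = mex{0,0,0} = 1
G(11) = mex{2,1,0,0} = 3
G(12) = mex{1,1,0,0} = 2
G(13) = mex{1,1,1,0} = 2
G(14) = mex{3,0,1,1} = 2
G(15) = mex{2,0,1,1} = 3
G(16) = mex{2,2,0,1} = 3
G(17) = mex{2,1,0,0} = 3
G(18) = mex{3,1,2,0} = 4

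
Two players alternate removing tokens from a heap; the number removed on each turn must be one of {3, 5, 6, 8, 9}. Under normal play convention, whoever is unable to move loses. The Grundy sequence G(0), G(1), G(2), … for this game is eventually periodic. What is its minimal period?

12

G(0) = 0
G(1) = mex{} = 0
G(2) = mex{} = 0
G(3) = mex{0} = 1
G(4) = mex{0} = 1
G(5) = mex{0,0} = 1
G(6) = mex{1,0,0} = 2
G(7) = mex{1,0,0} = 2
G(8) = mex{1,1,0,0} = 2
G(9) = mex{2,1,1,0,0} = 3
G(10) = mex{2,1,1,0,0} = 3
G(11) = mex{2,2,1,1,0} = 3
G(12) = mex{3,2,2,1,1} = 0
G(13) = mex{3,2,2,1,1} = 0
G(14) = mex{3,3,2,2,1} = 0
G(15) = mex{0,3,3,2,2} = 1
G(16) = mex{0,3,3,2,2} = 1
G(17) = mex{0,0,3,3,2} = 1
G(18) = mex{1,0,0,3,3} = 2
G(19) = mex{1,0,0,3,3} = 2
G(20) = mex{1,1,0,0,3} = 2
G(21) = mex{2,1,1,0,0} = 3
G(22) = mex{2,1,1,0,0} = 3
G(23) = mex{2,2,1,1,0} = 3
G(24) = mex{3,2,2,1,1} = 0
G(25) = mex{3,2,2,1,1} = 0
G(n+12) = G(n) holds for n = 0,…,8 (a full window of length max(S) = 9), so the sequence is purely periodic with period 12.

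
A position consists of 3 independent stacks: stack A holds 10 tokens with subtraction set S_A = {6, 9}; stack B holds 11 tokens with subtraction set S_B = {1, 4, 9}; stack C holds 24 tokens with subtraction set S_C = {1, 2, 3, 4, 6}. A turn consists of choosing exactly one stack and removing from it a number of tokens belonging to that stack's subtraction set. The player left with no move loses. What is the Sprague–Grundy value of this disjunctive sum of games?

4

Stack A, S = {6, 9}:
n :  0  1  2  3  4  5  6  7  8  9 10
G :  0  0  0  0  0  0  1  1  1  1  1
G_A(10) = 1.
Stack B, S = {1, 4, 9}:
G(0) = 0
G(1) = mex{0} = 1
G(2) = mex{1} = 0
G(3) = mex{0} = 1
G(4) = mex{1,0} = 2
G(5) = mex{2,1} = 0
G(6) = mex{0,0} = 1
G(7) = mex{1,1} = 0
G(8) = mex{0,2} = 1
G(9) = mex{1,0,0} = 2
G(10) = mex{2,1,1} = 0
G(11) = mex{0,0,0} = 1
G_B(11) = 1.
Stack C, S = {1, 2, 3, 4, 6}:
G(0) = 0
G(1) = mex{0} = 1
G(2) = mex{1,0} = 2
G(3) = mex{2,1,0} = 3
G(4) = mex{3,2,1,0} = 4
G(5) = mex{4,3,2,1} = 0
G(6) = mex{0,4,3,2,0} = 1
G(7) = mex{1,0,4,3,1} = 2
G(8) = mex{2,1,0,4,2} = 3
G(9) = mex{3,2,1,0,3} = 4
G(10) = mex{4,3,2,1,4} = 0
G(11) = mex{0,4,3,2,0} = 1
G(12) = mex{1,0,4,3,1} = 2
G(13) = mex{2,1,0,4,2} = 3
G(14) = mex{3,2,1,0,3} = 4
G(15) = mex{4,3,2,1,4} = 0
G(16) = mex{0,4,3,2,0} = 1
G(17) = mex{1,0,4,3,1} = 2
G(18) = mex{2,1,0,4,2} = 3
G(19) = mex{3,2,1,0,3} = 4
G(20) = mex{4,3,2,1,4} = 0
G(21) = mex{0,4,3,2,0} = 1
G(22) = mex{1,0,4,3,1} = 2
G(23) = mex{2,1,0,4,2} = 3
G(24) = mex{3,2,1,0,3} = 4
G_C(24) = 4.
Combined Grundy value = 1 ⊕ 1 ⊕ 4 = 4.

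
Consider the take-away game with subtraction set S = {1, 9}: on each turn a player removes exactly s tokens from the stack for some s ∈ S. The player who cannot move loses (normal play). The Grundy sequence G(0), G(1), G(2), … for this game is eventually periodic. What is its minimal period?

2

G(0) = 0
G(1) = mex{0} = 1
G(2) = mex{1} = 0
G(3) = mex{0} = 1
G(4) = mex{1} = 0
G(5) = mex{0} = 1
G(6) = mex{1} = 0
G(7) = mex{0} = 1
G(8) = mex{1} = 0
G(9) = mex{0,0} = 1
G(10) = mex{1,1} = 0
G(11) = mex{0,0} = 1
G(12) = mex{1,1} = 0
G(13) = mex{0,0} = 1
G(14) = mex{1,1} = 0
G(n+2) = G(n) holds for n = 0,…,8 (a full window of length max(S) = 9), so the sequence is purely periodic with period 2.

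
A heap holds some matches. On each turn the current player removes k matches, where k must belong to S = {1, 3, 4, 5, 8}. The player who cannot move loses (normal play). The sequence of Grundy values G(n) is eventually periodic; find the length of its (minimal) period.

G(0) = 0
G(1) = mex{0} = 1
G(2) = mex{1} = 0
G(3) = mex{0,0} = 1
G(4) = mex{1,1,0} = 2
G(5) = mex{2,0,1,0} = 3
G(6) = mex{3,1,0,1} = 2
G(7) = mex{2,2,1,0} = 3
G(8) = mex{3,3,2,1,0} = 4
G(9) = mex{4,2,3,2,1} = 0
G(10) = mex{0,3,2,3,0} = 1
G(11) = mex{1,4,3,2,1} = 0
G(12) = mex{0,0,4,3,2} = 1
G(13) = mex{1,1,0,4,3} = 2
G(14) = mex{2,0,1,0,2} = 3
G(15) = mex{3,1,0,1,3} = 2
G(16) = mex{2,2,1,0,4} = 3
G(17) = mex{3,3,2,1,0} = 4
G(18) = mex{4,2,3,2,1} = 0
G(19) = mex{0,3,2,3,0} = 1
G(n+9) = G(n) holds for n = 0,…,7 (a full window of length max(S) = 8), so the sequence is purely periodic with period 9.

9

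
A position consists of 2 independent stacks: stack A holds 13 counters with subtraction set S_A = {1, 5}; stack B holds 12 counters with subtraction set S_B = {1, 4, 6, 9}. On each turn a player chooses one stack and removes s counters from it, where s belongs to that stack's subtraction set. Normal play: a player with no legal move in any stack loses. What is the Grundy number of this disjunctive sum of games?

Stack A, S = {1, 5}:
G(0) = 0
G(1) = mex{0} = 1
G(2) = mex{1} = 0
G(3) = mex{0} = 1
G(4) = mex{1} = 0
G(5) = mex{0,0} = 1
G(6) = mex{1,1} = 0
G(7) = mex{0,0} = 1
G(8) = mex{1,1} = 0
G(9) = mex{0,0} = 1
G(10) = mex{1,1} = 0
G(11) = mex{0,0} = 1
G(12) = mex{1,1} = 0
G(13) = mex{0,0} = 1
G_A(13) = 1.
Stack B, S = {1, 4, 6, 9}:
n :  0  1  2  3  4  5  6  7  8  9 10 11 12
G :  0  1  0  1  2  0  1  0  1  2  0  1  0
G_B(12) = 0.
Combined Grundy value = 1 ⊕ 0 = 1.

1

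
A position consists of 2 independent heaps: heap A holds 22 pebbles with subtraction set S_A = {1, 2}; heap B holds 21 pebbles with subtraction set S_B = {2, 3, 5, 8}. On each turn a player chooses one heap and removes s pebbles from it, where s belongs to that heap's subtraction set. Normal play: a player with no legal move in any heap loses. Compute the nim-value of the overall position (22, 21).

3

Heap A, S = {1, 2}:
n :  0  1  2  3  4  5  6  7  8  9 10 11 12 13 14 15 16 17 18 19 20 21 22
G :  0  1  2  0  1  2  0  1  2  0  1  2  0  1  2  0  1  2  0  1  2  0  1
G_A(22) = 1.
Heap B, S = {2, 3, 5, 8}:
G(0) = 0
G(1) = mex{} = 0
G(2) = mex{0} = 1
G(3) = mex{0,0} = 1
G(4) = mex{1,0} = 2
G(5) = mex{1,1,0} = 2
G(6) = mex{2,1,0} = 3
G(7) = mex{2,2,1} = 0
G(8) = mex{3,2,1,0} = 4
G(9) = mex{0,3,2,0} = 1
G(10) = mex{4,0,2,1} = 3
G(11) = mex{1,4,3,1} = 0
G(12) = mex{3,1,0,2} = 4
G(13) = mex{0,3,4,2} = 1
G(14) = mex{4,0,1,3} = 2
G(15) = mex{1,4,3,0} = 2
G(16) = mex{2,1,0,4} = 3
G(17) = mex{2,2,4,1} = 0
G(18) = mex{3,2,1,3} = 0
G(19) = mex{0,3,2,0} = 1
G(20) = mex{0,0,2,4} = 1
G(21) = mex{1,0,3,1} = 2
G_B(21) = 2.
Combined Grundy value = 1 ⊕ 2 = 3.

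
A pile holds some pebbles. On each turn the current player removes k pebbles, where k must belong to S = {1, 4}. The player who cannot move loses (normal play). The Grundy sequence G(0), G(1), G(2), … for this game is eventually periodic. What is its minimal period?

5

n :  0  1  2  3  4  5  6  7  8  9 10 11 12 13 14
G :  0  1  0  1  2  0  1  0  1  2  0  1  0  1  2
G(n+5) = G(n) holds for n = 0,…,3 (a full window of length max(S) = 4), so the sequence is purely periodic with period 5.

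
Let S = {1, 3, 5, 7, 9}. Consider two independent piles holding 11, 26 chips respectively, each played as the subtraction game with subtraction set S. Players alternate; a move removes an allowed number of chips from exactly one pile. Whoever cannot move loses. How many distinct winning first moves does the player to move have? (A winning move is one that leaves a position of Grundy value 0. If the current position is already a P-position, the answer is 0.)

All piles use S = {1, 3, 5, 7, 9}:
n :  0  1  2  3  4  5  6  7  8  9 10 11 12 13 14 15 16 17 18 19 20 21 22 23 24 25 26
G :  0  1  0  1  0  1  0  1  0  1  0  1  0  1  0  1  0  1  0  1  0  1  0  1  0  1  0
Pile A: G(11) = 1.
Pile B: G(26) = 0.
Combined Grundy value = 1 ⊕ 0 = 1.
A winning move leaves total XOR = 0, i.e. changes one component's Grundy value g to g ⊕ X where X is the current total.
Pile A: need g' = 1⊕1 = 0. Options: 11−1→G=0, 11−3→G=0, 11−5→G=0, 11−7→G=0, 11−9→G=0. Hits: 5.
Pile B: need g' = 0⊕1 = 1. Options: 26−1→G=1, 26−3→G=1, 26−5→G=1, 26−7→G=1, 26−9→G=1. Hits: 5.

10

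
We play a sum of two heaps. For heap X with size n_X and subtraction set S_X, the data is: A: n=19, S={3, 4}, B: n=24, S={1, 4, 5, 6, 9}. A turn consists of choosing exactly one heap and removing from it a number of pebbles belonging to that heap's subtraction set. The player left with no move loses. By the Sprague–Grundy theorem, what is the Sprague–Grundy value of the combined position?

Heap A, S = {3, 4}:
G(0) = 0
G(1) = mex{} = 0
G(2) = mex{} = 0
G(3) = mex{0} = 1
G(4) = mex{0,0} = 1
G(5) = mex{0,0} = 1
G(6) = mex{1,0} = 2
G(7) = mex{1,1} = 0
G(8) = mex{1,1} = 0
G(9) = mex{2,1} = 0
G(10) = mex{0,2} = 1
G(11) = mex{0,0} = 1
G(12) = mex{0,0} = 1
G(13) = mex{1,0} = 2
G(14) = mex{1,1} = 0
G(15) = mex{1,1} = 0
G(16) = mex{2,1} = 0
G(17) = mex{0,2} = 1
G(18) = mex{0,0} = 1
G(19) = mex{0,0} = 1
G_A(19) = 1.
Heap B, S = {1, 4, 5, 6, 9}:
n :  0  1  2  3  4  5  6  7  8  9 10 11 12 13 14 15 16 17 18 19 20 21 22 23 24
G :  0  1  0  1  2  3  2  3  4  5  0  1  0  1  2  3  2  3  4  5  0  1  0  1  2
G_B(24) = 2.
Combined Grundy value = 1 ⊕ 2 = 3.

3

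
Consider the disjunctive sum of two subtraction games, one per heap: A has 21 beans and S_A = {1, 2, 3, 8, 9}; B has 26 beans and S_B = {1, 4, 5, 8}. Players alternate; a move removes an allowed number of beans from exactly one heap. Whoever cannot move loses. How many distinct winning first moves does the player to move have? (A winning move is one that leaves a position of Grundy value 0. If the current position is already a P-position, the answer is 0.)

2

Heap A, S = {1, 2, 3, 8, 9}:
G(0) = 0
G(1) = mex{0} = 1
G(2) = mex{1,0} = 2
G(3) = mex{2,1,0} = 3
G(4) = mex{3,2,1} = 0
G(5) = mex{0,3,2} = 1
G(6) = mex{1,0,3} = 2
G(7) = mex{2,1,0} = 3
G(8) = mex{3,2,1,0} = 4
G(9) = mex{4,3,2,1,0} = 5
G(10) = mex{5,4,3,2,1} = 0
G(11) = mex{0,5,4,3,2} = 1
G(12) = mex{1,0,5,0,3} = 2
G(13) = mex{2,1,0,1,0} = 3
G(14) = mex{3,2,1,2,1} = 0
G(15) = mex{0,3,2,3,2} = 1
G(16) = mex{1,0,3,4,3} = 2
G(17) = mex{2,1,0,5,4} = 3
G(18) = mex{3,2,1,0,5} = 4
G(19) = mex{4,3,2,1,0} = 5
G(20) = mex{5,4,3,2,1} = 0
G(21) = mex{0,5,4,3,2} = 1
G_A(21) = 1.
Heap B, S = {1, 4, 5, 8}:
n :  0  1  2  3  4  5  6  7  8  9 10 11 12 13 14 15 16 17 18 19 20 21 22 23 24 25 26
G :  0  1  0  1  2  3  2  3  4  0  1  0  1  2  3  2  3  4  0  1  0  1  2  3  2  3  4
G_B(26) = 4.
Combined Grundy value = 1 ⊕ 4 = 5.
A winning move leaves total XOR = 0, i.e. changes one component's Grundy value g to g ⊕ X where X is the current total.
Heap A: need g' = 1⊕5 = 4. Options: 21−1→G=0, 21−2→G=5, 21−3→G=4, 21−8→G=3, 21−9→G=2. Hits: 1.
Heap B: need g' = 4⊕5 = 1. Options: 26−1→G=3, 26−4→G=2, 26−5→G=1, 26−8→G=0. Hits: 1.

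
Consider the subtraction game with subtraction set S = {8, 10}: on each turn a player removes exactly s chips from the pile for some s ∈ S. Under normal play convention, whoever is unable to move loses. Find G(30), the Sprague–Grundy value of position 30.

G(0) = 0
G(1) = mex{} = 0
G(2) = mex{} = 0
G(3) = mex{} = 0
G(4) = mex{} = 0
G(5) = mex{} = 0
G(6) = mex{} = 0
G(7) = mex{} = 0
G(8) = mex{0} = 1
G(9) = mex{0} = 1
G(10) = mex{0,0} = 1
G(11) = mex{0,0} = 1
G(12) = mex{0,0} = 1
G(13) = mex{0,0} = 1
G(14) = mex{0,0} = 1
G(15) = mex{0,0} = 1
G(16) = mex{1,0} = 2
G(17) = mex{1,0} = 2
G(18) = mex{1,1} = 0
G(19) = mex{1,1} = 0
G(20) = mex{1,1} = 0
G(21) = mex{1,1} = 0
G(22) = mex{1,1} = 0
G(23) = mex{1,1} = 0
G(24) = mex{2,1} = 0
G(25) = mex{2,1} = 0
G(26) = mex{0,2} = 1
G(27) = mex{0,2} = 1
G(28) = mex{0,0} = 1
G(29) = mex{0,0} = 1
G(30) = mex{0,0} = 1

1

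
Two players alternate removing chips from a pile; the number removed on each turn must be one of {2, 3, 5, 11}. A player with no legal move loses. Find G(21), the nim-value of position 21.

0

G(0) = 0
G(1) = mex{} = 0
G(2) = mex{0} = 1
G(3) = mex{0,0} = 1
G(4) = mex{1,0} = 2
G(5) = mex{1,1,0} = 2
G(6) = mex{2,1,0} = 3
G(7) = mex{2,2,1} = 0
G(8) = mex{3,2,1} = 0
G(9) = mex{0,3,2} = 1
G(10) = mex{0,0,2} = 1
G(11) = mex{1,0,3,0} = 2
G(12) = mex{1,1,0,0} = 2
G(13) = mex{2,1,0,1} = 3
G(14) = mex{2,2,1,1} = 0
G(15) = mex{3,2,1,2} = 0
G(16) = mex{0,3,2,2} = 1
G(17) = mex{0,0,2,3} = 1
G(18) = mex{1,0,3,0} = 2
G(19) = mex{1,1,0,0} = 2
G(20) = mex{2,1,0,1} = 3
G(21) = mex{2,2,1,1} = 0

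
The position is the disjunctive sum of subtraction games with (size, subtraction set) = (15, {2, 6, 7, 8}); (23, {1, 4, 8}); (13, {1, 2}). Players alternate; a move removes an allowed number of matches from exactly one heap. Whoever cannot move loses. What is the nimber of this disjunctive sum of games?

Heap A, S = {2, 6, 7, 8}:
G(0) = 0
G(1) = mex{} = 0
G(2) = mex{0} = 1
G(3) = mex{0} = 1
G(4) = mex{1} = 0
G(5) = mex{1} = 0
G(6) = mex{0,0} = 1
G(7) = mex{0,0,0} = 1
G(8) = mex{1,1,0,0} = 2
G(9) = mex{1,1,1,0} = 2
G(10) = mex{2,0,1,1} = 3
G(11) = mex{2,0,0,1} = 3
G(12) = mex{3,1,0,0} = 2
G(13) = mex{3,1,1,0} = 2
G(14) = mex{2,2,1,1} = 0
G(15) = mex{2,2,2,1} = 0
G_A(15) = 0.
Heap B, S = {1, 4, 8}:
n :  0  1  2  3  4  5  6  7  8  9 10 11 12 13 14 15 16 17 18 19 20 21 22 23
G :  0  1  0  1  2  0  1  0  1  2  3  2  0  1  0  1  2  0  1  0  1  2  3  2
G_B(23) = 2.
Heap C, S = {1, 2}:
G(0) = 0
G(1) = mex{0} = 1
G(2) = mex{1,0} = 2
G(3) = mex{2,1} = 0
G(4) = mex{0,2} = 1
G(5) = mex{1,0} = 2
G(6) = mex{2,1} = 0
G(7) = mex{0,2} = 1
G(8) = mex{1,0} = 2
G(9) = mex{2,1} = 0
G(10) = mex{0,2} = 1
G(11) = mex{1,0} = 2
G(12) = mex{2,1} = 0
G(13) = mex{0,2} = 1
G_C(13) = 1.
Combined Grundy value = 0 ⊕ 2 ⊕ 1 = 3.

3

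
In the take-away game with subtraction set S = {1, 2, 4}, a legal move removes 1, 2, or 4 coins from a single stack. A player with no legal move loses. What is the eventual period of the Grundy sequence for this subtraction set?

3

n :  0  1  2  3  4  5  6  7  8  9 10 11 12 13 14
G :  0  1  2  0  1  2  0  1  2  0  1  2  0  1  2
G(n+3) = G(n) holds for n = 0,…,3 (a full window of length max(S) = 4), so the sequence is purely periodic with period 3.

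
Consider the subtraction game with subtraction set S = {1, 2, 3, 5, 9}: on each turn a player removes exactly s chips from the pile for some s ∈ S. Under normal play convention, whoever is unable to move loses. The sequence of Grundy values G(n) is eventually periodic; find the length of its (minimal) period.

G(0) = 0
G(1) = mex{0} = 1
G(2) = mex{1,0} = 2
G(3) = mex{2,1,0} = 3
G(4) = mex{3,2,1} = 0
G(5) = mex{0,3,2,0} = 1
G(6) = mex{1,0,3,1} = 2
G(7) = mex{2,1,0,2} = 3
G(8) = mex{3,2,1,3} = 0
G(9) = mex{0,3,2,0,0} = 1
G(10) = mex{1,0,3,1,1} = 2
G(11) = mex{2,1,0,2,2} = 3
G(12) = mex{3,2,1,3,3} = 0
G(13) = mex{0,3,2,0,0} = 1
G(14) = mex{1,0,3,1,1} = 2
G(n+4) = G(n) holds for n = 0,…,8 (a full window of length max(S) = 9), so the sequence is purely periodic with period 4.

4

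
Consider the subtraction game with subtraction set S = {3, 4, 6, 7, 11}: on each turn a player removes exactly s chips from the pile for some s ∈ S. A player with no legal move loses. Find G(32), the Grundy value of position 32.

G(0) = 0
G(1) = mex{} = 0
G(2) = mex{} = 0
G(3) = mex{0} = 1
G(4) = mex{0,0} = 1
G(5) = mex{0,0} = 1
G(6) = mex{1,0,0} = 2
G(7) = mex{1,1,0,0} = 2
G(8) = mex{1,1,0,0} = 2
G(9) = mex{2,1,1,0} = 3
G(10) = mex{2,2,1,1} = 0
G(11) = mex{2,2,1,1,0} = 3
G(12) = mex{3,2,2,1,0} = 4
G(13) = mex{0,3,2,2,0} = 1
G(14) = mex{3,0,2,2,1} = 4
G(15) = mex{4,3,3,2,1} = 0
G(16) = mex{1,4,0,3,1} = 2
G(17) = mex{4,1,3,0,2} = 5
G(18) = mex{0,4,4,3,2} = 1
G(19) = mex{2,0,1,4,2} = 3
G(20) = mex{5,2,4,1,3} = 0
G(21) = mex{1,5,0,4,0} = 2
G(22) = mex{3,1,2,0,3} = 4
G(23) = mex{0,3,5,2,4} = 1
G(24) = mex{2,0,1,5,1} = 3
G(25) = mex{4,2,3,1,4} = 0
G(26) = mex{1,4,0,3,0} = 2
G(27) = mex{3,1,2,0,2} = 4
G(28) = mex{0,3,4,2,5} = 1
G(29) = mex{2,0,1,4,1} = 3
G(30) = mex{4,2,3,1,3} = 0
G(31) = mex{1,4,0,3,0} = 2
G(32) = mex{3,1,2,0,2} = 4

4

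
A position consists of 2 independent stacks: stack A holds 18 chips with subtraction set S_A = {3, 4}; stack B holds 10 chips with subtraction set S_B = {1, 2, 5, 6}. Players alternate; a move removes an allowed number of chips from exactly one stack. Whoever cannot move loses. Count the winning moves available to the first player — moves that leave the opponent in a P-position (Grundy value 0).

Stack A, S = {3, 4}:
G(0) = 0
G(1) = mex{} = 0
G(2) = mex{} = 0
G(3) = mex{0} = 1
G(4) = mex{0,0} = 1
G(5) = mex{0,0} = 1
G(6) = mex{1,0} = 2
G(7) = mex{1,1} = 0
G(8) = mex{1,1} = 0
G(9) = mex{2,1} = 0
G(10) = mex{0,2} = 1
G(11) = mex{0,0} = 1
G(12) = mex{0,0} = 1
G(13) = mex{1,0} = 2
G(14) = mex{1,1} = 0
G(15) = mex{1,1} = 0
G(16) = mex{2,1} = 0
G(17) = mex{0,2} = 1
G(18) = mex{0,0} = 1
G_A(18) = 1.
Stack B, S = {1, 2, 5, 6}:
n :  0  1  2  3  4  5  6  7  8  9 10
G :  0  1  2  0  1  2  3  0  1  2  0
G_B(10) = 0.
Combined Grundy value = 1 ⊕ 0 = 1.
A winning move leaves total XOR = 0, i.e. changes one component's Grundy value g to g ⊕ X where X is the current total.
Stack A: need g' = 1⊕1 = 0. Options: 18−3→G=0, 18−4→G=0. Hits: 2.
Stack B: need g' = 0⊕1 = 1. Options: 10−1→G=2, 10−2→G=1, 10−5→G=2, 10−6→G=1. Hits: 2.

4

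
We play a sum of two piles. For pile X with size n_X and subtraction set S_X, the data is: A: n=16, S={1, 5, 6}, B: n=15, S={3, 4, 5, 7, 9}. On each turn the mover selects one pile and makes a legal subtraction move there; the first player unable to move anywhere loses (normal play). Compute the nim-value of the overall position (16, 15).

0

Pile A, S = {1, 5, 6}:
n :  0  1  2  3  4  5  6  7  8  9 10 11 12 13 14 15 16
G :  0  1  0  1  0  1  2  3  2  3  2  0  1  0  1  0  1
G_A(16) = 1.
Pile B, S = {3, 4, 5, 7, 9}:
n :  0  1  2  3  4  5  6  7  8  9 10 11 12 13 14 15
G :  0  0  0  1  1  1  2  2  2  3  3  3  0  0  0  1
G_B(15) = 1.
Combined Grundy value = 1 ⊕ 1 = 0.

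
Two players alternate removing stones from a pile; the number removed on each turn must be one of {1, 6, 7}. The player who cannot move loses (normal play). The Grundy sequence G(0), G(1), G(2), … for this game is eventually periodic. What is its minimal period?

G(0) = 0
G(1) = mex{0} = 1
G(2) = mex{1} = 0
G(3) = mex{0} = 1
G(4) = mex{1} = 0
G(5) = mex{0} = 1
G(6) = mex{1,0} = 2
G(7) = mex{2,1,0} = 3
G(8) = mex{3,0,1} = 2
G(9) = mex{2,1,0} = 3
G(10) = mex{3,0,1} = 2
G(11) = mex{2,1,0} = 3
G(12) = mex{3,2,1} = 0
G(13) = mex{0,3,2} = 1
G(14) = mex{1,2,3} = 0
G(15) = mex{0,3,2} = 1
G(16) = mex{1,2,3} = 0
G(17) = mex{0,3,2} = 1
G(18) = mex{1,0,3} = 2
G(19) = mex{2,1,0} = 3
G(20) = mex{3,0,1} = 2
G(21) = mex{2,1,0} = 3
G(22) = mex{3,0,1} = 2
G(23) = mex{2,1,0} = 3
G(24) = mex{3,2,1} = 0
G(25) = mex{0,3,2} = 1
G(n+12) = G(n) holds for n = 0,…,6 (a full window of length max(S) = 7), so the sequence is purely periodic with period 12.

12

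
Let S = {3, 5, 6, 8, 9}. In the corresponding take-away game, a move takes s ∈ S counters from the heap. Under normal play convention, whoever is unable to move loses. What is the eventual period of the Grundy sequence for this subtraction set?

12

G(0) = 0
G(1) = mex{} = 0
G(2) = mex{} = 0
G(3) = mex{0} = 1
G(4) = mex{0} = 1
G(5) = mex{0,0} = 1
G(6) = mex{1,0,0} = 2
G(7) = mex{1,0,0} = 2
G(8) = mex{1,1,0,0} = 2
G(9) = mex{2,1,1,0,0} = 3
G(10) = mex{2,1,1,0,0} = 3
G(11) = mex{2,2,1,1,0} = 3
G(12) = mex{3,2,2,1,1} = 0
G(13) = mex{3,2,2,1,1} = 0
G(14) = mex{3,3,2,2,1} = 0
G(15) = mex{0,3,3,2,2} = 1
G(16) = mex{0,3,3,2,2} = 1
G(17) = mex{0,0,3,3,2} = 1
G(18) = mex{1,0,0,3,3} = 2
G(19) = mex{1,0,0,3,3} = 2
G(20) = mex{1,1,0,0,3} = 2
G(21) = mex{2,1,1,0,0} = 3
G(22) = mex{2,1,1,0,0} = 3
G(23) = mex{2,2,1,1,0} = 3
G(24) = mex{3,2,2,1,1} = 0
G(25) = mex{3,2,2,1,1} = 0
G(n+12) = G(n) holds for n = 0,…,8 (a full window of length max(S) = 9), so the sequence is purely periodic with period 12.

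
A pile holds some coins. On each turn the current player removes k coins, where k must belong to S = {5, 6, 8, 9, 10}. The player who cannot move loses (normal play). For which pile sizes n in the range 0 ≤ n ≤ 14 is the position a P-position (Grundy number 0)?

0, 1, 2, 3, 4

G(0) = 0
G(1) = mex{} = 0
G(2) = mex{} = 0
G(3) = mex{} = 0
G(4) = mex{} = 0
G(5) = mex{0} = 1
G(6) = mex{0,0} = 1
G(7) = mex{0,0} = 1
G(8) = mex{0,0,0} = 1
G(9) = mex{0,0,0,0} = 1
G(10) = mex{1,0,0,0,0} = 2
G(11) = mex{1,1,0,0,0} = 2
G(12) = mex{1,1,0,0,0} = 2
G(13) = mex{1,1,1,0,0} = 2
G(14) = mex{1,1,1,1,0} = 2
P-positions are exactly the n with G(n) = 0.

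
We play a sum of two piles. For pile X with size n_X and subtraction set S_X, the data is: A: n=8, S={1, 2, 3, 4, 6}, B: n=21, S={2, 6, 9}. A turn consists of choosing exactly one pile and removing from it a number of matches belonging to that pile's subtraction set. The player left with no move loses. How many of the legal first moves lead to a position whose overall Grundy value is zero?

1

Pile A, S = {1, 2, 3, 4, 6}:
n : 0 1 2 3 4 5 6 7 8
G : 0 1 2 3 4 0 1 2 3
G_A(8) = 3.
Pile B, S = {2, 6, 9}:
G(0) = 0
G(1) = mex{} = 0
G(2) = mex{0} = 1
G(3) = mex{0} = 1
G(4) = mex{1} = 0
G(5) = mex{1} = 0
G(6) = mex{0,0} = 1
G(7) = mex{0,0} = 1
G(8) = mex{1,1} = 0
G(9) = mex{1,1,0} = 2
G(10) = mex{0,0,0} = 1
G(11) = mex{2,0,1} = 3
G(12) = mex{1,1,1} = 0
G(13) = mex{3,1,0} = 2
G(14) = mex{0,0,0} = 1
G(15) = mex{2,2,1} = 0
G(16) = mex{1,1,1} = 0
G(17) = mex{0,3,0} = 1
G(18) = mex{0,0,2} = 1
G(19) = mex{1,2,1} = 0
G(20) = mex{1,1,3} = 0
G(21) = mex{0,0,0} = 1
G_B(21) = 1.
Combined Grundy value = 3 ⊕ 1 = 2.
A winning move leaves total XOR = 0, i.e. changes one component's Grundy value g to g ⊕ X where X is the current total.
Pile A: need g' = 3⊕2 = 1. Options: 8−1→G=2, 8−2→G=1, 8−3→G=0, 8−4→G=4, 8−6→G=2. Hits: 1.
Pile B: need g' = 1⊕2 = 3. Options: 21−2→G=0, 21−6→G=0, 21−9→G=0. Hits: 0.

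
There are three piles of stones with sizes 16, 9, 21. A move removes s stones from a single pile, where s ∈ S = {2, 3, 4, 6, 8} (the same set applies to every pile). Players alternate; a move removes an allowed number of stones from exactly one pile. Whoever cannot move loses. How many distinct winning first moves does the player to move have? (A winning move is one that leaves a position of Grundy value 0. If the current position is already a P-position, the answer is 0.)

3

All piles use S = {2, 3, 4, 6, 8}:
n :  0  1  2  3  4  5  6  7  8  9 10 11 12 13 14 15 16 17 18 19 20 21
G :  0  0  1  1  2  2  3  3  4  4  0  0  1  1  2  2  3  3  4  4  0  0
Pile A: G(16) = 3.
Pile B: G(9) = 4.
Pile C: G(21) = 0.
Combined Grundy value = 3 ⊕ 4 ⊕ 0 = 7.
A winning move leaves total XOR = 0, i.e. changes one component's Grundy value g to g ⊕ X where X is the current total.
Pile A: need g' = 3⊕7 = 4. Options: 16−2→G=2, 16−3→G=1, 16−4→G=1, 16−6→G=0, 16−8→G=4. Hits: 1.
Pile B: need g' = 4⊕7 = 3. Options: 9−2→G=3, 9−3→G=3, 9−4→G=2, 9−6→G=1, 9−8→G=0. Hits: 2.
Pile C: need g' = 0⊕7 = 7. Options: 21−2→G=4, 21−3→G=4, 21−4→G=3, 21−6→G=2, 21−8→G=1. Hits: 0.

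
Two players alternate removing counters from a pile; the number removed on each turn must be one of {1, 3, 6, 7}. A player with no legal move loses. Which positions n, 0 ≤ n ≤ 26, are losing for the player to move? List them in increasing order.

0, 2, 4, 12, 14, 16, 24, 26

n :  0  1  2  3  4  5  6  7  8  9 10 11 12 13 14 15 16 17 18 19 20 21 22 23 24 25 26
G :  0  1  0  1  0  1  2  3  2  3  2  3  0  1  0  1  0  1  2  3  2  3  2  3  0  1  0
P-positions are exactly the n with G(n) = 0.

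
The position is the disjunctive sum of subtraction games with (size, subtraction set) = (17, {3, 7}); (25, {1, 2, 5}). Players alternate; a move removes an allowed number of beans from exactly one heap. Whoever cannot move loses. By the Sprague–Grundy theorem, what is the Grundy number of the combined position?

Heap A, S = {3, 7}:
G(0) = 0
G(1) = mex{} = 0
G(2) = mex{} = 0
G(3) = mex{0} = 1
G(4) = mex{0} = 1
G(5) = mex{0} = 1
G(6) = mex{1} = 0
G(7) = mex{1,0} = 2
G(8) = mex{1,0} = 2
G(9) = mex{0,0} = 1
G(10) = mex{2,1} = 0
G(11) = mex{2,1} = 0
G(12) = mex{1,1} = 0
G(13) = mex{0,0} = 1
G(14) = mex{0,2} = 1
G(15) = mex{0,2} = 1
G(16) = mex{1,1} = 0
G(17) = mex{1,0} = 2
G_A(17) = 2.
Heap B, S = {1, 2, 5}:
G(0) = 0
G(1) = mex{0} = 1
G(2) = mex{1,0} = 2
G(3) = mex{2,1} = 0
G(4) = mex{0,2} = 1
G(5) = mex{1,0,0} = 2
G(6) = mex{2,1,1} = 0
G(7) = mex{0,2,2} = 1
G(8) = mex{1,0,0} = 2
G(9) = mex{2,1,1} = 0
G(10) = mex{0,2,2} = 1
G(11) = mex{1,0,0} = 2
G(12) = mex{2,1,1} = 0
G(13) = mex{0,2,2} = 1
G(14) = mex{1,0,0} = 2
G(15) = mex{2,1,1} = 0
G(16) = mex{0,2,2} = 1
G(17) = mex{1,0,0} = 2
G(18) = mex{2,1,1} = 0
G(19) = mex{0,2,2} = 1
G(20) = mex{1,0,0} = 2
G(21) = mex{2,1,1} = 0
G(22) = mex{0,2,2} = 1
G(23) = mex{1,0,0} = 2
G(24) = mex{2,1,1} = 0
G(25) = mex{0,2,2} = 1
G_B(25) = 1.
Combined Grundy value = 2 ⊕ 1 = 3.

3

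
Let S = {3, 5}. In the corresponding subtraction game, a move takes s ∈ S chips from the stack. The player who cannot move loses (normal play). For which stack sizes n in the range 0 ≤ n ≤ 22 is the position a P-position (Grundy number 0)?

G(0) = 0
G(1) = mex{} = 0
G(2) = mex{} = 0
G(3) = mex{0} = 1
G(4) = mex{0} = 1
G(5) = mex{0,0} = 1
G(6) = mex{1,0} = 2
G(7) = mex{1,0} = 2
G(8) = mex{1,1} = 0
G(9) = mex{2,1} = 0
G(10) = mex{2,1} = 0
G(11) = mex{0,2} = 1
G(12) = mex{0,2} = 1
G(13) = mex{0,0} = 1
G(14) = mex{1,0} = 2
G(15) = mex{1,0} = 2
G(16) = mex{1,1} = 0
G(17) = mex{2,1} = 0
G(18) = mex{2,1} = 0
G(19) = mex{0,2} = 1
G(20) = mex{0,2} = 1
G(21) = mex{0,0} = 1
G(22) = mex{1,0} = 2
P-positions are exactly the n with G(n) = 0.

0, 1, 2, 8, 9, 10, 16, 17, 18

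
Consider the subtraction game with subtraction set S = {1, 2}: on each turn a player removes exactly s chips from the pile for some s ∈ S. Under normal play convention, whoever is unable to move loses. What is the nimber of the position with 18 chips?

G(0) = 0
G(1) = mex{0} = 1
G(2) = mex{1,0} = 2
G(3) = mex{2,1} = 0
G(4) = mex{0,2} = 1
G(5) = mex{1,0} = 2
G(6) = mex{2,1} = 0
G(7) = mex{0,2} = 1
G(8) = mex{1,0} = 2
G(9) = mex{2,1} = 0
G(10) = mex{0,2} = 1
G(11) = mex{1,0} = 2
G(12) = mex{2,1} = 0
G(13) = mex{0,2} = 1
G(14) = mex{1,0} = 2
G(15) = mex{2,1} = 0
G(16) = mex{0,2} = 1
G(17) = mex{1,0} = 2
G(18) = mex{2,1} = 0

0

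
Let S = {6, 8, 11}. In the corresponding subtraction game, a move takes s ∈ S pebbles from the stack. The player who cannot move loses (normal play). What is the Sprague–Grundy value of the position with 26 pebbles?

1

n :  0  1  2  3  4  5  6  7  8  9 10 11 12 13 14 15 16 17 18 19 20 21 22 23 24 25 26
G :  0  0  0  0  0  0  1  1  1  1  1  1  2  2  2  2  2  0  0  0  0  0  0  1  1  1  1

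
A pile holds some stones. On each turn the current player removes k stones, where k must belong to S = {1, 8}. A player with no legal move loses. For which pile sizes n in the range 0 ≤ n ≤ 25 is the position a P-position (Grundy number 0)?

n :  0  1  2  3  4  5  6  7  8  9 10 11 12 13 14 15 16 17 18 19 20 21 22 23 24 25
G :  0  1  0  1  0  1  0  1  2  0  1  0  1  0  1  0  1  2  0  1  0  1  0  1  0  1
P-positions are exactly the n with G(n) = 0.

0, 2, 4, 6, 9, 11, 13, 15, 18, 20, 22, 24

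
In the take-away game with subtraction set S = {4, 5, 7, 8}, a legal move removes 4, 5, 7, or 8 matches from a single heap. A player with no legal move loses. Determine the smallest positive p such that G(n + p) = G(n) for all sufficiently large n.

12

G(0) = 0
G(1) = mex{} = 0
G(2) = mex{} = 0
G(3) = mex{} = 0
G(4) = mex{0} = 1
G(5) = mex{0,0} = 1
G(6) = mex{0,0} = 1
G(7) = mex{0,0,0} = 1
G(8) = mex{1,0,0,0} = 2
G(9) = mex{1,1,0,0} = 2
G(10) = mex{1,1,0,0} = 2
G(11) = mex{1,1,1,0} = 2
G(12) = mex{2,1,1,1} = 0
G(13) = mex{2,2,1,1} = 0
G(14) = mex{2,2,1,1} = 0
G(15) = mex{2,2,2,1} = 0
G(16) = mex{0,2,2,2} = 1
G(17) = mex{0,0,2,2} = 1
G(18) = mex{0,0,2,2} = 1
G(19) = mex{0,0,0,2} = 1
G(20) = mex{1,0,0,0} = 2
G(21) = mex{1,1,0,0} = 2
G(22) = mex{1,1,0,0} = 2
G(23) = mex{1,1,1,0} = 2
G(24) = mex{2,1,1,1} = 0
G(25) = mex{2,2,1,1} = 0
G(n+12) = G(n) holds for n = 0,…,7 (a full window of length max(S) = 8), so the sequence is purely periodic with period 12.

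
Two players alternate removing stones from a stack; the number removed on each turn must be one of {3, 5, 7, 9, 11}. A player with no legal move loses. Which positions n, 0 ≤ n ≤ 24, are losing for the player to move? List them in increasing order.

G(0) = 0
G(1) = mex{} = 0
G(2) = mex{} = 0
G(3) = mex{0} = 1
G(4) = mex{0} = 1
G(5) = mex{0,0} = 1
G(6) = mex{1,0} = 2
G(7) = mex{1,0,0} = 2
G(8) = mex{1,1,0} = 2
G(9) = mex{2,1,0,0} = 3
G(10) = mex{2,1,1,0} = 3
G(11) = mex{2,2,1,0,0} = 3
G(12) = mex{3,2,1,1,0} = 4
G(13) = mex{3,2,2,1,0} = 4
G(14) = mex{3,3,2,1,1} = 0
G(15) = mex{4,3,2,2,1} = 0
G(16) = mex{4,3,3,2,1} = 0
G(17) = mex{0,4,3,2,2} = 1
G(18) = mex{0,4,3,3,2} = 1
G(19) = mex{0,0,4,3,2} = 1
G(20) = mex{1,0,4,3,3} = 2
G(21) = mex{1,0,0,4,3} = 2
G(22) = mex{1,1,0,4,3} = 2
G(23) = mex{2,1,0,0,4} = 3
G(24) = mex{2,1,1,0,4} = 3
P-positions are exactly the n with G(n) = 0.

0, 1, 2, 14, 15, 16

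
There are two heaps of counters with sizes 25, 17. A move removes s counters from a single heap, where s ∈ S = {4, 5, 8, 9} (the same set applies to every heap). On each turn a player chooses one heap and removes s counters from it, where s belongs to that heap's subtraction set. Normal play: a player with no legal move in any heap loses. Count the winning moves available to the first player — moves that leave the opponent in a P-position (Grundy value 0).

3

All heaps use S = {4, 5, 8, 9}:
G(0) = 0
G(1) = mex{} = 0
G(2) = mex{} = 0
G(3) = mex{} = 0
G(4) = mex{0} = 1
G(5) = mex{0,0} = 1
G(6) = mex{0,0} = 1
G(7) = mex{0,0} = 1
G(8) = mex{1,0,0} = 2
G(9) = mex{1,1,0,0} = 2
G(10) = mex{1,1,0,0} = 2
G(11) = mex{1,1,0,0} = 2
G(12) = mex{2,1,1,0} = 3
G(13) = mex{2,2,1,1} = 0
G(14) = mex{2,2,1,1} = 0
G(15) = mex{2,2,1,1} = 0
G(16) = mex{3,2,2,1} = 0
G(17) = mex{0,3,2,2} = 1
G(18) = mex{0,0,2,2} = 1
G(19) = mex{0,0,2,2} = 1
G(20) = mex{0,0,3,2} = 1
G(21) = mex{1,0,0,3} = 2
G(22) = mex{1,1,0,0} = 2
G(23) = mex{1,1,0,0} = 2
G(24) = mex{1,1,0,0} = 2
G(25) = mex{2,1,1,0} = 3
Heap A: G(25) = 3.
Heap B: G(17) = 1.
Combined Grundy value = 3 ⊕ 1 = 2.
A winning move leaves total XOR = 0, i.e. changes one component's Grundy value g to g ⊕ X where X is the current total.
Heap A: need g' = 3⊕2 = 1. Options: 25−4→G=2, 25−5→G=1, 25−8→G=1, 25−9→G=0. Hits: 2.
Heap B: need g' = 1⊕2 = 3. Options: 17−4→G=0, 17−5→G=3, 17−8→G=2, 17−9→G=2. Hits: 1.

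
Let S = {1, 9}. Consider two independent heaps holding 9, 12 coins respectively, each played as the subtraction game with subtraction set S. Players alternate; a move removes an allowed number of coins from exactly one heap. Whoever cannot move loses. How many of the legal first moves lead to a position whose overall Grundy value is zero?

4

All heaps use S = {1, 9}:
G(0) = 0
G(1) = mex{0} = 1
G(2) = mex{1} = 0
G(3) = mex{0} = 1
G(4) = mex{1} = 0
G(5) = mex{0} = 1
G(6) = mex{1} = 0
G(7) = mex{0} = 1
G(8) = mex{1} = 0
G(9) = mex{0,0} = 1
G(10) = mex{1,1} = 0
G(11) = mex{0,0} = 1
G(12) = mex{1,1} = 0
Heap A: G(9) = 1.
Heap B: G(12) = 0.
Combined Grundy value = 1 ⊕ 0 = 1.
A winning move leaves total XOR = 0, i.e. changes one component's Grundy value g to g ⊕ X where X is the current total.
Heap A: need g' = 1⊕1 = 0. Options: 9−1→G=0, 9−9→G=0. Hits: 2.
Heap B: need g' = 0⊕1 = 1. Options: 12−1→G=1, 12−9→G=1. Hits: 2.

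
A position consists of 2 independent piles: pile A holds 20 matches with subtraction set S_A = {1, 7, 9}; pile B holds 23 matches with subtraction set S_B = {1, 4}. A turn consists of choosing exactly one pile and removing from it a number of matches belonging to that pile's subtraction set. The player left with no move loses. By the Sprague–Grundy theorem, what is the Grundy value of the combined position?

1

Pile A, S = {1, 7, 9}:
G(0) = 0
G(1) = mex{0} = 1
G(2) = mex{1} = 0
G(3) = mex{0} = 1
G(4) = mex{1} = 0
G(5) = mex{0} = 1
G(6) = mex{1} = 0
G(7) = mex{0,0} = 1
G(8) = mex{1,1} = 0
G(9) = mex{0,0,0} = 1
G(10) = mex{1,1,1} = 0
G(11) = mex{0,0,0} = 1
G(12) = mex{1,1,1} = 0
G(13) = mex{0,0,0} = 1
G(14) = mex{1,1,1} = 0
G(15) = mex{0,0,0} = 1
G(16) = mex{1,1,1} = 0
G(17) = mex{0,0,0} = 1
G(18) = mex{1,1,1} = 0
G(19) = mex{0,0,0} = 1
G(20) = mex{1,1,1} = 0
G_A(20) = 0.
Pile B, S = {1, 4}:
n :  0  1  2  3  4  5  6  7  8  9 10 11 12 13 14 15 16 17 18 19 20 21 22 23
G :  0  1  0  1  2  0  1  0  1  2  0  1  0  1  2  0  1  0  1  2  0  1  0  1
G_B(23) = 1.
Combined Grundy value = 0 ⊕ 1 = 1.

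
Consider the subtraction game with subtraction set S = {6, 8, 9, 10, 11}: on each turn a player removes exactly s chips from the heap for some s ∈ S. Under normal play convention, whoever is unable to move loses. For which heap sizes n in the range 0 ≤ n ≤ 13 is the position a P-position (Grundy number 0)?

0, 1, 2, 3, 4, 5

G(0) = 0
G(1) = mex{} = 0
G(2) = mex{} = 0
G(3) = mex{} = 0
G(4) = mex{} = 0
G(5) = mex{} = 0
G(6) = mex{0} = 1
G(7) = mex{0} = 1
G(8) = mex{0,0} = 1
G(9) = mex{0,0,0} = 1
G(10) = mex{0,0,0,0} = 1
G(11) = mex{0,0,0,0,0} = 1
G(12) = mex{1,0,0,0,0} = 2
G(13) = mex{1,0,0,0,0} = 2
P-positions are exactly the n with G(n) = 0.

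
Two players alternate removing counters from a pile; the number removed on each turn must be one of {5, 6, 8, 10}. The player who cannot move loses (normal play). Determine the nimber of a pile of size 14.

n :  0  1  2  3  4  5  6  7  8  9 10 11 12 13 14
G :  0  0  0  0  0  1  1  1  1  1  2  2  2  2  2

2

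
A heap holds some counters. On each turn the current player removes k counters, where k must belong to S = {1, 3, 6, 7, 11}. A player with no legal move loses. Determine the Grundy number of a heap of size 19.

n :  0  1  2  3  4  5  6  7  8  9 10 11 12 13 14 15 16 17 18 19
G :  0  1  0  1  0  1  2  3  2  3  2  3  0  1  0  1  0  1  2  3

3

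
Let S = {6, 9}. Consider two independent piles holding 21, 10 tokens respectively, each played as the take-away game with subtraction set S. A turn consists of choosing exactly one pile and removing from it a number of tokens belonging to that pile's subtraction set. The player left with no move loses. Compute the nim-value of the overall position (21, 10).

All piles use S = {6, 9}:
n :  0  1  2  3  4  5  6  7  8  9 10 11 12 13 14 15 16 17 18 19 20 21
G :  0  0  0  0  0  0  1  1  1  1  1  1  2  2  2  0  0  0  0  0  0  1
Pile A: G(21) = 1.
Pile B: G(10) = 1.
Combined Grundy value = 1 ⊕ 1 = 0.

0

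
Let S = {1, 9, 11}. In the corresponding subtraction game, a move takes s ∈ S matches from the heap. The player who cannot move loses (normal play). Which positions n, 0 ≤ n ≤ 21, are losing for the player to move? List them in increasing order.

n :  0  1  2  3  4  5  6  7  8  9 10 11 12 13 14 15 16 17 18 19 20 21
G :  0  1  0  1  0  1  0  1  0  1  0  1  0  1  0  1  0  1  0  1  0  1
P-positions are exactly the n with G(n) = 0.

0, 2, 4, 6, 8, 10, 12, 14, 16, 18, 20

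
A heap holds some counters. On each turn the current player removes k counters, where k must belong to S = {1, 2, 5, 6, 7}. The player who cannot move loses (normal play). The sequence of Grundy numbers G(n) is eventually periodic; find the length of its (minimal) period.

G(0) = 0
G(1) = mex{0} = 1
G(2) = mex{1,0} = 2
G(3) = mex{2,1} = 0
G(4) = mex{0,2} = 1
G(5) = mex{1,0,0} = 2
G(6) = mex{2,1,1,0} = 3
G(7) = mex{3,2,2,1,0} = 4
G(8) = mex{4,3,0,2,1} = 5
G(9) = mex{5,4,1,0,2} = 3
G(10) = mex{3,5,2,1,0} = 4
G(11) = mex{4,3,3,2,1} = 0
G(12) = mex{0,4,4,3,2} = 1
G(13) = mex{1,0,5,4,3} = 2
G(14) = mex{2,1,3,5,4} = 0
G(15) = mex{0,2,4,3,5} = 1
G(16) = mex{1,0,0,4,3} = 2
G(17) = mex{2,1,1,0,4} = 3
G(18) = mex{3,2,2,1,0} = 4
G(19) = mex{4,3,0,2,1} = 5
G(20) = mex{5,4,1,0,2} = 3
G(21) = mex{3,5,2,1,0} = 4
G(22) = mex{4,3,3,2,1} = 0
G(23) = mex{0,4,4,3,2} = 1
G(n+11) = G(n) holds for n = 0,…,6 (a full window of length max(S) = 7), so the sequence is purely periodic with period 11.

11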